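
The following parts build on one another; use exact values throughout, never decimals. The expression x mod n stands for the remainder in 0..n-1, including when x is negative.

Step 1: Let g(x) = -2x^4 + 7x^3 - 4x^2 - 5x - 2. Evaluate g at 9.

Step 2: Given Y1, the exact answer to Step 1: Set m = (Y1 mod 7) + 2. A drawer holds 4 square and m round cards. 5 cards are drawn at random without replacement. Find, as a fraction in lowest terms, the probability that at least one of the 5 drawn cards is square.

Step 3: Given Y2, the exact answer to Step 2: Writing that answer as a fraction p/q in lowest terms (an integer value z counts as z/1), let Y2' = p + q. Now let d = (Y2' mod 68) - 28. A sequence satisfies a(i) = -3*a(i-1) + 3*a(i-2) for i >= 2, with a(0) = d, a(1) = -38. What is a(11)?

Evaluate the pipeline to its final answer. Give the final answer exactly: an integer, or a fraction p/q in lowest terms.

-26921727

Step 1: -2*(9)^4 + 7*(9)^3 - 4*(9)^2 - 5*(9)^1 - 2 = (-13122) + (5103) + (-324) + (-45) + (-2) = -8390; answer -8390
Step 2: Y1 = -8390; m = 5; total draws C(9,5) = 126; complement C(5,5) = 1; favorable 126 - 1 = 125; P = 125/126; answer 125/126
Step 3: Y2 = 125/126; threaded value p + q = 251; d = 19; a(2) = -3*(-38) + 3*(19) = 171; iterating: a(2)=171, a(3)=-627, a(4)=2394, a(5)=-9063, a(6)=34371, a(7)=-130302, a(8)=494019, a(9)=-1872963, a(10)=7100946, a(11)=-26921727; answer -26921727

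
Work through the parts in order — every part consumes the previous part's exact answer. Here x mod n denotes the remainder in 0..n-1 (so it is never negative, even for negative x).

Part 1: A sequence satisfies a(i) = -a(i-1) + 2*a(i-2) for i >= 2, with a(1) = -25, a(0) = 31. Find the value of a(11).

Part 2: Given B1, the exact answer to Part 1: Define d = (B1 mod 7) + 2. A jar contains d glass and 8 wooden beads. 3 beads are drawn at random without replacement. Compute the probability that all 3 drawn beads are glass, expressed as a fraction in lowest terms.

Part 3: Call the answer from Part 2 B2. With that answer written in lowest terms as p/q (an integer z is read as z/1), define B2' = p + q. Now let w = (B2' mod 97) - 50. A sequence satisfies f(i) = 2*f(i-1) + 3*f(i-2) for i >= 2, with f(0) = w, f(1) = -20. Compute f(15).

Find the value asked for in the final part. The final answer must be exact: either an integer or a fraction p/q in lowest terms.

Part 1: a(2) = -1*(-25) + 2*(31) = 87; iterating: a(2)=87, a(3)=-137, a(4)=311, a(5)=-585, a(6)=1207, a(7)=-2377, a(8)=4791, a(9)=-9545, a(10)=19127, a(11)=-38217; answer -38217
Part 2: B1 = -38217; d = 5; total draws C(13,3) = 286; favorable C(5,3) = 10; P = 5/143; answer 5/143
Part 3: B2 = 5/143; threaded value p + q = 148; w = 1; f(2) = 2*(-20) + 3*(1) = -37; iterating: f(2)=-37, f(3)=-134, f(4)=-379, f(5)=-1160, f(6)=-3457, f(7)=-10394, f(8)=-31159, f(9)=-93500, f(10)=-280477, f(11)=-841454, f(12)=-2524339, f(13)=-7573040, f(14)=-22719097, f(15)=-68157314; answer -68157314

-68157314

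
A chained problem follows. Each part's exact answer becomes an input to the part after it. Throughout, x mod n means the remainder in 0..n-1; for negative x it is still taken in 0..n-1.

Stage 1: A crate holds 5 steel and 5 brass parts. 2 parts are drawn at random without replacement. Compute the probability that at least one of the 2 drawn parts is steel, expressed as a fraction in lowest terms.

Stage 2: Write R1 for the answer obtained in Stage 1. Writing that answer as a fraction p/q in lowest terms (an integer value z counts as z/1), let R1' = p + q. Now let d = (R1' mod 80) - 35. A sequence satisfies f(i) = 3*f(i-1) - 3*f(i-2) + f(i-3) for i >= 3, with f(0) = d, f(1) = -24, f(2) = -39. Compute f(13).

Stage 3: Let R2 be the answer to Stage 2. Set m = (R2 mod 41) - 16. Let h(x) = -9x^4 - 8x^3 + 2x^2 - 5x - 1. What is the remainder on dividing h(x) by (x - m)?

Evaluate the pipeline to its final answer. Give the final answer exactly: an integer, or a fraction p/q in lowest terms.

-2192631

Stage 1: total draws C(10,2) = 45; complement C(5,2) = 10; favorable 45 - 10 = 35; P = 7/9; answer 7/9
Stage 2: R1 = 7/9; threaded value p + q = 16; d = -19; f(3) = 3*(-39) - 3*(-24) + 1*(-19) = -64; iterating: f(3)=-64, f(4)=-99, f(5)=-144, f(6)=-199, f(7)=-264, f(8)=-339, f(9)=-424, f(10)=-519, f(11)=-624, f(12)=-739, f(13)=-864; answer -864
Stage 3: R2 = -864; m = 22; remainder = value at the root: -9*(22)^4 - 8*(22)^3 + 2*(22)^2 - 5*(22)^1 - 1 = (-2108304) + (-85184) + (968) + (-110) + (-1) = -2192631; answer -2192631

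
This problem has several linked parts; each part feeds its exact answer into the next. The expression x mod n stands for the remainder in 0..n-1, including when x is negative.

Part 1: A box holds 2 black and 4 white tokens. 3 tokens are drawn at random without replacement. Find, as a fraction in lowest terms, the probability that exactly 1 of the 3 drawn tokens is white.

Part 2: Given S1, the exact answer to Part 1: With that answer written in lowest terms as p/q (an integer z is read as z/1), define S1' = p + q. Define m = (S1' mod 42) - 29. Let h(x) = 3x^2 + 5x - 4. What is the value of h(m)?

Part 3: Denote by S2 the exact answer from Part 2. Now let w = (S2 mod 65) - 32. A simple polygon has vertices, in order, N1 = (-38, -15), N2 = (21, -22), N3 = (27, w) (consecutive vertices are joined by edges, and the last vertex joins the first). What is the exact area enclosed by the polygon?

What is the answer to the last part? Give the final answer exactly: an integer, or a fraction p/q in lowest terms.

Part 1: total draws C(6,3) = 20; favorable C(4,1)*C(2,2) = 4; P = 1/5; answer 1/5
Part 2: S1 = 1/5; threaded value p + q = 6; m = -23; 3*(-23)^2 + 5*(-23)^1 - 4 = (1587) + (-115) + (-4) = 1468; answer 1468
Part 3: S2 = 1468; w = 6; cross terms: (-38*-22 - 21*-15)=1151, (21*6 - 27*-22)=720, (27*-15 - -38*6)=-177; twice the area = |1694| = 1694; area = 847; answer 847

847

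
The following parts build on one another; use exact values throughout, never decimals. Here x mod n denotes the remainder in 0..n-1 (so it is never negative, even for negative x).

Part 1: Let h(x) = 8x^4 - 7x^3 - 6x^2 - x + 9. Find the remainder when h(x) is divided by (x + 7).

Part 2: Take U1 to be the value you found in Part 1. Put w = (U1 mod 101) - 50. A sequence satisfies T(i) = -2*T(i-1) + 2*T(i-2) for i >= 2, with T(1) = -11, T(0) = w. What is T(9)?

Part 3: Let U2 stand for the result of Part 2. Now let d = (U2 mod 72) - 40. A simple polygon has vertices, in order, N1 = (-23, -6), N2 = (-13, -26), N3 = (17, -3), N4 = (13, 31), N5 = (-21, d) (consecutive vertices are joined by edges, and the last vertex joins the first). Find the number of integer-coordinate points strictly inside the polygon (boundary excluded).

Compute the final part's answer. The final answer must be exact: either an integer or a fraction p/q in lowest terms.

Part 1: remainder = value at the root: 8*(-7)^4 - 7*(-7)^3 - 6*(-7)^2 - 1*(-7)^1 + 9 = (19208) + (2401) + (-294) + (7) + (9) = 21331; answer 21331
Part 2: U1 = 21331; w = -30; T(2) = -2*(-11) + 2*(-30) = -38; iterating: T(2)=-38, T(3)=54, T(4)=-184, T(5)=476, T(6)=-1320, T(7)=3592, T(8)=-9824, T(9)=26832; answer 26832
Part 3: U2 = 26832; d = 8; cross terms: (-23*-26 - -13*-6)=520, (-13*-3 - 17*-26)=481, (17*31 - 13*-3)=566, (13*8 - -21*31)=755, (-21*-6 - -23*8)=310; twice the area = |2632| = 2632; area = 1316; boundary points = 10 + 1 + 2 + 1 + 2 = 16; strictly interior points = area - boundary/2 + 1 = 1309; answer 1309

1309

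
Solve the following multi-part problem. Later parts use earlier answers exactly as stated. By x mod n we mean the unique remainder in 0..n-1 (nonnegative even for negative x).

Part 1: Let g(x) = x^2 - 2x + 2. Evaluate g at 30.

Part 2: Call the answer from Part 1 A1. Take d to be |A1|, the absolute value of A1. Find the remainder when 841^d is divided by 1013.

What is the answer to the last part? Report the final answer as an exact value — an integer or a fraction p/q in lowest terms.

559

Part 1: 1*(30)^2 - 2*(30)^1 + 2 = (900) + (-60) + (2) = 842; answer 842
Part 2: A1 = 842; d = 842; squarings mod 1013: 841^1=841, 841^2=207, 841^4=303, 841^8=639, 841^16=82, 841^32=646, 841^64=973, 841^128=587, 841^256=149, 841^512=928; 841^842 = 841^2 * 841^8 * 841^64 * 841^256 * 841^512 = 559 (mod 1013); answer 559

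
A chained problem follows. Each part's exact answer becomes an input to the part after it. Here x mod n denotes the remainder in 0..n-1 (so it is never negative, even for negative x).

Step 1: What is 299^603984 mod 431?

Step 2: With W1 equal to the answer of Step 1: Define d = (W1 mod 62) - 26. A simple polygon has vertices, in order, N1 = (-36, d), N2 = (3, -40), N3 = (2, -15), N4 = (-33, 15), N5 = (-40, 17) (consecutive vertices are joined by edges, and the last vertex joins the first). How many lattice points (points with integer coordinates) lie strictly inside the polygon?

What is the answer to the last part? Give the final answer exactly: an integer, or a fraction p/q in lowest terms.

676

Step 1: squarings mod 431: 299^1=299, 299^2=184, 299^4=238, 299^8=183, 299^16=302, 299^32=263, 299^64=209, 299^128=150, 299^256=88, 299^512=417, 299^1024=196, 299^2048=57, 299^4096=232, 299^8192=380, 299^16384=15, 299^32768=225, 299^65536=198, 299^131072=414, 299^262144=289, 299^524288=338; 299^603984 = 299^16 * 299^64 * 299^256 * 299^512 * 299^1024 * 299^4096 * 299^8192 * 299^65536 * 299^524288 = 157 (mod 431); answer 157
Step 2: W1 = 157; d = 7; cross terms: (-36*-40 - 3*7)=1419, (3*-15 - 2*-40)=35, (2*15 - -33*-15)=-465, (-33*17 - -40*15)=39, (-40*7 - -36*17)=332; twice the area = |1360| = 1360; area = 680; boundary points = 1 + 1 + 5 + 1 + 2 = 10; strictly interior points = area - boundary/2 + 1 = 676; answer 676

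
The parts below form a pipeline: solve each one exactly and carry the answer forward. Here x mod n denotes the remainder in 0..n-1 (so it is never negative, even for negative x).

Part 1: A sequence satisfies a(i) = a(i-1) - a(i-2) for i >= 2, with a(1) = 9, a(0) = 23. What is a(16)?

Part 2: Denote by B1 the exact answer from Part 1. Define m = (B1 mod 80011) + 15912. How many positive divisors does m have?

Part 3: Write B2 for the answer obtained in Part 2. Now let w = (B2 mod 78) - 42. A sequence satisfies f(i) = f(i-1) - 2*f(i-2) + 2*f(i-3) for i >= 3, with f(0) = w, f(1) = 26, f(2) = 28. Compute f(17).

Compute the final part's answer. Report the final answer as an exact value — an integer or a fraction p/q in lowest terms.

5976

Part 1: a(2) = 1*(9) - 1*(23) = -14; iterating: a(2)=-14, a(3)=-23, a(4)=-9, a(5)=14, a(6)=23, a(7)=9, a(8)=-14, a(9)=-23, a(10)=-9, a(11)=14, a(12)=23, a(13)=9, a(14)=-14, a(15)=-23, a(16)=-9; answer -9
Part 2: B1 = -9; m = 95914; 95914 = 2 * 7 * 13 * 17 * 31; number of divisors = (1+1) * (1+1) * (1+1) * (1+1) * (1+1) = 32; answer 32
Part 3: B2 = 32; w = -10; f(3) = 1*(28) - 2*(26) + 2*(-10) = -44; iterating: f(3)=-44, f(4)=-48, f(5)=96, f(6)=104, f(7)=-184, f(8)=-200, f(9)=376, f(10)=408, f(11)=-744, f(12)=-808, f(13)=1496, f(14)=1624, f(15)=-2984, f(16)=-3240, f(17)=5976; answer 5976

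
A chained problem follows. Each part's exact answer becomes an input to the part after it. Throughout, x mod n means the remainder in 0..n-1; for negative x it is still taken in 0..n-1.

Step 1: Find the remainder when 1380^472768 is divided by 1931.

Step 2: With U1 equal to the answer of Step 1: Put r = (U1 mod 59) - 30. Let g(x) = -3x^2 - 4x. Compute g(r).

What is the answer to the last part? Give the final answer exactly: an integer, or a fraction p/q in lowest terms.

-20

Step 1: squarings mod 1931: 1380^1=1380, 1380^2=434, 1380^4=1049, 1380^8=1662, 1380^16=914, 1380^32=1204, 1380^64=1366, 1380^128=610, 1380^256=1348, 1380^512=33, 1380^1024=1089, 1380^2048=287, 1380^4096=1267, 1380^8192=628, 1380^16384=460, 1380^32768=1121, 1380^65536=1491, 1380^131072=500, 1380^262144=901; 1380^472768 = 1380^64 * 1380^128 * 1380^512 * 1380^1024 * 1380^4096 * 1380^8192 * 1380^65536 * 1380^131072 * 1380^262144 = 209 (mod 1931); answer 209
Step 2: U1 = 209; r = 2; -3*(2)^2 - 4*(2)^1 = (-12) + (-8) = -20; answer -20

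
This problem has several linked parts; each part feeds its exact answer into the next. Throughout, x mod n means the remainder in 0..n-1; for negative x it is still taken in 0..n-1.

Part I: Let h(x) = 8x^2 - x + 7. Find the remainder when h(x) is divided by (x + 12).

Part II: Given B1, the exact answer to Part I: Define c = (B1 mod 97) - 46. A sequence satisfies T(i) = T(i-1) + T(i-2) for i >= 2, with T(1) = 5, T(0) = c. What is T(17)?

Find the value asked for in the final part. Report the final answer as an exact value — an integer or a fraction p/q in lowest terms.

Part I: remainder = value at the root: 8*(-12)^2 - 1*(-12)^1 + 7 = (1152) + (12) + (7) = 1171; answer 1171
Part II: B1 = 1171; c = -39; T(2) = 1*(5) + 1*(-39) = -34; iterating: T(2)=-34, T(3)=-29, T(4)=-63, T(5)=-92, T(6)=-155, T(7)=-247, T(8)=-402, T(9)=-649, T(10)=-1051, T(11)=-1700, T(12)=-2751, T(13)=-4451, T(14)=-7202, T(15)=-11653, T(16)=-18855, T(17)=-30508; answer -30508

-30508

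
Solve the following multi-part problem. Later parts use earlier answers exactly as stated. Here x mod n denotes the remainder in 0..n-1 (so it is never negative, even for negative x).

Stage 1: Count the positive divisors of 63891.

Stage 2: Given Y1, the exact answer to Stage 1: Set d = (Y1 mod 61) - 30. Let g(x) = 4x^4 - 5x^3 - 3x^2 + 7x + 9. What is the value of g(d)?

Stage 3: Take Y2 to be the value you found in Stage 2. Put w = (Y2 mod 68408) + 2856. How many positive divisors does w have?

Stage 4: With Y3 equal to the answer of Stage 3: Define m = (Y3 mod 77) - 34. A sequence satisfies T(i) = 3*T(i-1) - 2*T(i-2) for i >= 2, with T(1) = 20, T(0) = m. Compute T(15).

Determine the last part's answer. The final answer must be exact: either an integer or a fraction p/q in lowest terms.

1376192

Stage 1: 63891 = 3^2 * 31 * 229; number of divisors = (2+1) * (1+1) * (1+1) = 12; answer 12
Stage 2: Y1 = 12; d = -18; 4*(-18)^4 - 5*(-18)^3 - 3*(-18)^2 + 7*(-18)^1 + 9 = (419904) + (29160) + (-972) + (-126) + (9) = 447975; answer 447975
Stage 3: Y2 = 447975; w = 40383; 40383 = 3^2 * 7 * 641; number of divisors = (2+1) * (1+1) * (1+1) = 12; answer 12
Stage 4: Y3 = 12; m = -22; T(2) = 3*(20) - 2*(-22) = 104; iterating: T(2)=104, T(3)=272, T(4)=608, T(5)=1280, T(6)=2624, T(7)=5312, T(8)=10688, T(9)=21440, T(10)=42944, T(11)=85952, T(12)=171968, T(13)=344000, T(14)=688064, T(15)=1376192; answer 1376192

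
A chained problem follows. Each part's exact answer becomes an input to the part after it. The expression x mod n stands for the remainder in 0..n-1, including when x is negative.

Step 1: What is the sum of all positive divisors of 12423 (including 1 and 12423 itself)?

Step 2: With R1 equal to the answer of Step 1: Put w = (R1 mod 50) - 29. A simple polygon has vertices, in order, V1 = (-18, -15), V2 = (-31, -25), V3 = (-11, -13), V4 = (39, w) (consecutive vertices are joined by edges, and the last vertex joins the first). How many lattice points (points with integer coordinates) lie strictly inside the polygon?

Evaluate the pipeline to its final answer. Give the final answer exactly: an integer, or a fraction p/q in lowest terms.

Step 1: 12423 = 3 * 41 * 101; sigma = (1 + 3) * (1 + 41) * (1 + 101) = 4 * 42 * 102 = 17136; answer 17136
Step 2: R1 = 17136; w = 7; cross terms: (-18*-25 - -31*-15)=-15, (-31*-13 - -11*-25)=128, (-11*7 - 39*-13)=430, (39*-15 - -18*7)=-459; twice the area = |84| = 84; area = 42; boundary points = 1 + 4 + 10 + 1 = 16; strictly interior points = area - boundary/2 + 1 = 35; answer 35

35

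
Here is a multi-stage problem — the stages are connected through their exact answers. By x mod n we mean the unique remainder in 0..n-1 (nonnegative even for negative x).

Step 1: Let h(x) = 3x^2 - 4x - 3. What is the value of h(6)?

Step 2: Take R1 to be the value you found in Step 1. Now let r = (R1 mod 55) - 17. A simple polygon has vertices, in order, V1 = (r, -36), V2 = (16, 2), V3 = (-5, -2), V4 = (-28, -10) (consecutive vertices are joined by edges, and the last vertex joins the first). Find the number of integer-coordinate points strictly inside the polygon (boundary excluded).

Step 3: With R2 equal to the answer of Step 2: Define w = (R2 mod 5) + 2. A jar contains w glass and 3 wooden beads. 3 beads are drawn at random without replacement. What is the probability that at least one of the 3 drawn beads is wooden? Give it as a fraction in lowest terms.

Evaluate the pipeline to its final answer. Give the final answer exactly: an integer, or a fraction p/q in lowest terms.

Step 1: 3*(6)^2 - 4*(6)^1 - 3 = (108) + (-24) + (-3) = 81; answer 81
Step 2: R1 = 81; r = 9; cross terms: (9*2 - 16*-36)=594, (16*-2 - -5*2)=-22, (-5*-10 - -28*-2)=-6, (-28*-36 - 9*-10)=1098; twice the area = |1664| = 1664; area = 832; boundary points = 1 + 1 + 1 + 1 = 4; strictly interior points = area - boundary/2 + 1 = 831; answer 831
Step 3: R2 = 831; w = 3; total draws C(6,3) = 20; complement C(3,3) = 1; favorable 20 - 1 = 19; P = 19/20; answer 19/20

19/20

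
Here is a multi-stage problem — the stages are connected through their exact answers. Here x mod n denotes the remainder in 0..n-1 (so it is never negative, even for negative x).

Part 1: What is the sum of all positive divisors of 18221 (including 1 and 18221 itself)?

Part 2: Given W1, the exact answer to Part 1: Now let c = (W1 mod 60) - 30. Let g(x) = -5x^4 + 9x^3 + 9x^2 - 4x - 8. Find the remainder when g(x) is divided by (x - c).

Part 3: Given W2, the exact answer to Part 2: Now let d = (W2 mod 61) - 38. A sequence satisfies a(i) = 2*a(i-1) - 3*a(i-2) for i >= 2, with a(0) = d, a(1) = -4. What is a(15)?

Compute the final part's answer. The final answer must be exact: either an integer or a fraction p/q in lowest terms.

-454

Part 1: 18221 = 7 * 19 * 137; sigma = (1 + 7) * (1 + 19) * (1 + 137) = 8 * 20 * 138 = 22080; answer 22080
Part 2: W1 = 22080; c = -30; remainder = value at the root: -5*(-30)^4 + 9*(-30)^3 + 9*(-30)^2 - 4*(-30)^1 - 8 = (-4050000) + (-243000) + (8100) + (120) + (-8) = -4284788; answer -4284788
Part 3: W2 = -4284788; d = -3; a(2) = 2*(-4) - 3*(-3) = 1; iterating: a(2)=1, a(3)=14, a(4)=25, a(5)=8, a(6)=-59, a(7)=-142, a(8)=-107, a(9)=212, a(10)=745, a(11)=854, a(12)=-527, a(13)=-3616, a(14)=-5651, a(15)=-454; answer -454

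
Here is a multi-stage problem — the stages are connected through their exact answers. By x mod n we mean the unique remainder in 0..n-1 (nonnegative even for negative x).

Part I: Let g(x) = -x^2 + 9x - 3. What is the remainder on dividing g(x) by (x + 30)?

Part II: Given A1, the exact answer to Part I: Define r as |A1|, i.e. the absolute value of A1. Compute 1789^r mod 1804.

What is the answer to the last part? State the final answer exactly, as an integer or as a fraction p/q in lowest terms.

937

Part I: remainder = value at the root: -1*(-30)^2 + 9*(-30)^1 - 3 = (-900) + (-270) + (-3) = -1173; answer -1173
Part II: A1 = -1173; r = 1173; squarings mod 1804: 1789^1=1789, 1789^2=225, 1789^4=113, 1789^8=141, 1789^16=37, 1789^32=1369, 1789^64=1609, 1789^128=141, 1789^256=37, 1789^512=1369, 1789^1024=1609; 1789^1173 = 1789^1 * 1789^4 * 1789^16 * 1789^128 * 1789^1024 = 937 (mod 1804); answer 937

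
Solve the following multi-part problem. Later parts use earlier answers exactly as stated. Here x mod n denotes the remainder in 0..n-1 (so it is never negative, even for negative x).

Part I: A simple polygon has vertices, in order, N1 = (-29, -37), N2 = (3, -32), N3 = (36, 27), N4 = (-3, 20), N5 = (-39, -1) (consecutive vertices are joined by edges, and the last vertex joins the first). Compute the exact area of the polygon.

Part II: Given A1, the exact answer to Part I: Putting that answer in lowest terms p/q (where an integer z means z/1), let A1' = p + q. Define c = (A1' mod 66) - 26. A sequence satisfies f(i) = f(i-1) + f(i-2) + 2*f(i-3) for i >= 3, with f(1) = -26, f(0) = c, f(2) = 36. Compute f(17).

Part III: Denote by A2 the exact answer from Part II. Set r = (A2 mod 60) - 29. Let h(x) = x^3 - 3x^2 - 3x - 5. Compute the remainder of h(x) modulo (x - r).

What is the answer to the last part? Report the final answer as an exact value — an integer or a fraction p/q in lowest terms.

Part I: cross terms: (-29*-32 - 3*-37)=1039, (3*27 - 36*-32)=1233, (36*20 - -3*27)=801, (-3*-1 - -39*20)=783, (-39*-37 - -29*-1)=1414; twice the area = |5270| = 5270; area = 2635; answer 2635
Part II: A1 = 2635; threaded value p + q = 2636; c = 36; f(3) = 1*(36) + 1*(-26) + 2*(36) = 82; iterating: f(3)=82, f(4)=66, f(5)=220, f(6)=450, f(7)=802, f(8)=1692, f(9)=3394, f(10)=6690, f(11)=13468, f(12)=26946, f(13)=53794, f(14)=107676, f(15)=215362, f(16)=430626, f(17)=861340; answer 861340
Part III: A2 = 861340; r = 11; remainder = value at the root: 1*(11)^3 - 3*(11)^2 - 3*(11)^1 - 5 = (1331) + (-363) + (-33) + (-5) = 930; answer 930

930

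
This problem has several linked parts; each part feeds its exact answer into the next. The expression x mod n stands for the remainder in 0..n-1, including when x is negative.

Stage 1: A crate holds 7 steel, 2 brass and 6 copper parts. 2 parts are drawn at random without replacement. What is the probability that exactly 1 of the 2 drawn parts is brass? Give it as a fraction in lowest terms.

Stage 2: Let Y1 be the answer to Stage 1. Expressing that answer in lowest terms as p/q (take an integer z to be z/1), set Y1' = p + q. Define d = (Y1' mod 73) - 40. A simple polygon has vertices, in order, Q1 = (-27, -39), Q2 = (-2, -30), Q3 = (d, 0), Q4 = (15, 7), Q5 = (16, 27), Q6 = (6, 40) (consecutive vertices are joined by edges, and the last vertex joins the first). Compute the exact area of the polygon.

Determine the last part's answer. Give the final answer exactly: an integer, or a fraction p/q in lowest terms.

Stage 1: total draws C(15,2) = 105; favorable C(2,1)*C(13,1) = 26; P = 26/105; answer 26/105
Stage 2: Y1 = 26/105; threaded value p + q = 131; d = 18; cross terms: (-27*-30 - -2*-39)=732, (-2*0 - 18*-30)=540, (18*7 - 15*0)=126, (15*27 - 16*7)=293, (16*40 - 6*27)=478, (6*-39 - -27*40)=846; twice the area = |3015| = 3015; area = 3015/2; answer 3015/2

3015/2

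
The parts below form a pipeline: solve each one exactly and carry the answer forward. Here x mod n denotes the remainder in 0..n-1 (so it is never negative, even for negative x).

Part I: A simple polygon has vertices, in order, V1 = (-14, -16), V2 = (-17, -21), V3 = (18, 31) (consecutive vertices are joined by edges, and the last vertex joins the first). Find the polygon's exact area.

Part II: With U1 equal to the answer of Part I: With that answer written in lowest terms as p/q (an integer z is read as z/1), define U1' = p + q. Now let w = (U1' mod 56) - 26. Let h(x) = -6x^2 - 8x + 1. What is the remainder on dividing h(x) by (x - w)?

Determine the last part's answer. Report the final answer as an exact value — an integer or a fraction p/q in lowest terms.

Part I: cross terms: (-14*-21 - -17*-16)=22, (-17*31 - 18*-21)=-149, (18*-16 - -14*31)=146; twice the area = |19| = 19; area = 19/2; answer 19/2
Part II: U1 = 19/2; threaded value p + q = 21; w = -5; remainder = value at the root: -6*(-5)^2 - 8*(-5)^1 + 1 = (-150) + (40) + (1) = -109; answer -109

-109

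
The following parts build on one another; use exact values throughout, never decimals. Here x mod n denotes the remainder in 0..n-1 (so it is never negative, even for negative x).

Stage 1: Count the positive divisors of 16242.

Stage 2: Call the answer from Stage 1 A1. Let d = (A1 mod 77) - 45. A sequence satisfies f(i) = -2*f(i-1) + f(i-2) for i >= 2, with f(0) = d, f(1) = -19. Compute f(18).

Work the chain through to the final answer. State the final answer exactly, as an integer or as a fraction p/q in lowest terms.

10082497

Stage 1: 16242 = 2 * 3 * 2707; number of divisors = (1+1) * (1+1) * (1+1) = 8; answer 8
Stage 2: A1 = 8; d = -37; f(2) = -2*(-19) + 1*(-37) = 1; iterating: f(2)=1, f(3)=-21, f(4)=43, f(5)=-107, f(6)=257, f(7)=-621, f(8)=1499, f(9)=-3619, f(10)=8737, f(11)=-21093, f(12)=50923, f(13)=-122939, f(14)=296801, f(15)=-716541, f(16)=1729883, f(17)=-4176307, f(18)=10082497; answer 10082497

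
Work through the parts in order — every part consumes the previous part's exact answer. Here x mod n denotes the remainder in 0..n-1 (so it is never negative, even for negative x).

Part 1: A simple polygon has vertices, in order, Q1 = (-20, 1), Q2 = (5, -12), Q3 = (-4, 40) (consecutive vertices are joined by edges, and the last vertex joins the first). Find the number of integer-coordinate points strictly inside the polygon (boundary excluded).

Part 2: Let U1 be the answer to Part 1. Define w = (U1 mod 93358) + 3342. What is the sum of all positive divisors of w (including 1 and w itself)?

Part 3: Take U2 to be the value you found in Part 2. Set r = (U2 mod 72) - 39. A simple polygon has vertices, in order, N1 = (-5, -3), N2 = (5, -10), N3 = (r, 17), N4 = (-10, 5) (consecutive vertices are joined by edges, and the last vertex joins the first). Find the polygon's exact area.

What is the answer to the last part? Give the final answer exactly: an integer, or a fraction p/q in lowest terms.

255

Part 1: cross terms: (-20*-12 - 5*1)=235, (5*40 - -4*-12)=152, (-4*1 - -20*40)=796; twice the area = |1183| = 1183; area = 1183/2; boundary points = 1 + 1 + 1 = 3; strictly interior points = area - boundary/2 + 1 = 591; answer 591
Part 2: U1 = 591; w = 3933; 3933 = 3^2 * 19 * 23; sigma = (1 + 3 + 9) * (1 + 19) * (1 + 23) = 13 * 20 * 24 = 6240; answer 6240
Part 3: U2 = 6240; r = 9; cross terms: (-5*-10 - 5*-3)=65, (5*17 - 9*-10)=175, (9*5 - -10*17)=215, (-10*-3 - -5*5)=55; twice the area = |510| = 510; area = 255; answer 255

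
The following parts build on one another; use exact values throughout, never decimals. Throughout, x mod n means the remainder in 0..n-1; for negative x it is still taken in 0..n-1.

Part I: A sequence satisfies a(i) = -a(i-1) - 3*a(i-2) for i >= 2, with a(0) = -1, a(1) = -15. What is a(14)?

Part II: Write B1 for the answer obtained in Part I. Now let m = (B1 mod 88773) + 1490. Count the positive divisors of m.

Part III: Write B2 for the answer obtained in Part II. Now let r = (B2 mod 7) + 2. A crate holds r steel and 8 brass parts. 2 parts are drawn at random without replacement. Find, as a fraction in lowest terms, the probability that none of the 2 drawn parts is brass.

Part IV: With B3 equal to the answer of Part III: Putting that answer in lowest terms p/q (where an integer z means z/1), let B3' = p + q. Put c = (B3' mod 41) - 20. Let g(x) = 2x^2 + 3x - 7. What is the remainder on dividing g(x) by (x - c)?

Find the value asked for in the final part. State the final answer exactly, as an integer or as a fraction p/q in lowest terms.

37

Part I: a(2) = -1*(-15) - 3*(-1) = 18; iterating: a(2)=18, a(3)=27, a(4)=-81, a(5)=0, a(6)=243, a(7)=-243, a(8)=-486, a(9)=1215, a(10)=243, a(11)=-3888, a(12)=3159, a(13)=8505, a(14)=-17982; answer -17982
Part II: B1 = -17982; m = 72281; 72281 = 11 * 6571; number of divisors = (1+1) * (1+1) = 4; answer 4
Part III: B2 = 4; r = 6; total draws C(14,2) = 91; favorable C(6,2) = 15; P = 15/91; answer 15/91
Part IV: B3 = 15/91; threaded value p + q = 106; c = 4; remainder = value at the root: 2*(4)^2 + 3*(4)^1 - 7 = (32) + (12) + (-7) = 37; answer 37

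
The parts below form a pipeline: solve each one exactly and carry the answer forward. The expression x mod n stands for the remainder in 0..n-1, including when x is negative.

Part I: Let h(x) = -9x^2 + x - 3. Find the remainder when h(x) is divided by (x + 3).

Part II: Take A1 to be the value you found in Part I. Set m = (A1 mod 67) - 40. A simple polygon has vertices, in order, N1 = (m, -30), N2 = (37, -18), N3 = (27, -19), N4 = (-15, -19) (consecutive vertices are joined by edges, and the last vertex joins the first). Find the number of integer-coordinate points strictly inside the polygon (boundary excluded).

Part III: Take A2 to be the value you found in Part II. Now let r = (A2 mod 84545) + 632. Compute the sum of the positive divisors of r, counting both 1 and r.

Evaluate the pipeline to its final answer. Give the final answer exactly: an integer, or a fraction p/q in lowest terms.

Part I: remainder = value at the root: -9*(-3)^2 + 1*(-3)^1 - 3 = (-81) + (-3) + (-3) = -87; answer -87
Part II: A1 = -87; m = 7; cross terms: (7*-18 - 37*-30)=984, (37*-19 - 27*-18)=-217, (27*-19 - -15*-19)=-798, (-15*-30 - 7*-19)=583; twice the area = |552| = 552; area = 276; boundary points = 6 + 1 + 42 + 11 = 60; strictly interior points = area - boundary/2 + 1 = 247; answer 247
Part III: A2 = 247; r = 879; 879 = 3 * 293; sigma = (1 + 3) * (1 + 293) = 4 * 294 = 1176; answer 1176

1176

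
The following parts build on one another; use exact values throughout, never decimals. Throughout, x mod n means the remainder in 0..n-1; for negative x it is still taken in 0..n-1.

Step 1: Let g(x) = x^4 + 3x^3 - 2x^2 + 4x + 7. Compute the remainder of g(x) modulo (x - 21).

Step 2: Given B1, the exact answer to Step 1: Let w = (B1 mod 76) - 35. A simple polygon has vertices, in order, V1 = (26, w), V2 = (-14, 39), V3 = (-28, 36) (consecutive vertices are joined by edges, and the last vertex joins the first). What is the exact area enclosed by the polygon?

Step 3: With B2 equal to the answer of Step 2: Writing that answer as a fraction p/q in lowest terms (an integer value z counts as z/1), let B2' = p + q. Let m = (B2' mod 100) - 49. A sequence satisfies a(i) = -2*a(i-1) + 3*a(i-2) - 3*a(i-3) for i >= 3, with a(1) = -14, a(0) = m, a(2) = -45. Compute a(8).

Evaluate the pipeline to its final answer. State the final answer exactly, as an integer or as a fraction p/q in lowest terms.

Step 1: remainder = value at the root: 1*(21)^4 + 3*(21)^3 - 2*(21)^2 + 4*(21)^1 + 7 = (194481) + (27783) + (-882) + (84) + (7) = 221473; answer 221473
Step 2: B1 = 221473; w = -26; cross terms: (26*39 - -14*-26)=650, (-14*36 - -28*39)=588, (-28*-26 - 26*36)=-208; twice the area = |1030| = 1030; area = 515; answer 515
Step 3: B2 = 515; threaded value p + q = 516; m = -33; a(3) = -2*(-45) + 3*(-14) - 3*(-33) = 147; iterating: a(3)=147, a(4)=-387, a(5)=1350, a(6)=-4302, a(7)=13815, a(8)=-44586; answer -44586

-44586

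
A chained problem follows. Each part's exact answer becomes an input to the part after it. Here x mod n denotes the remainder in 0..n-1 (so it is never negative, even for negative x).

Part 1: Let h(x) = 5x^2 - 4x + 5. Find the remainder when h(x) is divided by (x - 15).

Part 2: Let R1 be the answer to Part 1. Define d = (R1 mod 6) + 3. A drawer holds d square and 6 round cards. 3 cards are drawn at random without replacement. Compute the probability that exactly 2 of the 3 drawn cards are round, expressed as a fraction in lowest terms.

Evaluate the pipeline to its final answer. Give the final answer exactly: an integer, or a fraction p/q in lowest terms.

5/11

Part 1: remainder = value at the root: 5*(15)^2 - 4*(15)^1 + 5 = (1125) + (-60) + (5) = 1070; answer 1070
Part 2: R1 = 1070; d = 5; total draws C(11,3) = 165; favorable C(6,2)*C(5,1) = 75; P = 5/11; answer 5/11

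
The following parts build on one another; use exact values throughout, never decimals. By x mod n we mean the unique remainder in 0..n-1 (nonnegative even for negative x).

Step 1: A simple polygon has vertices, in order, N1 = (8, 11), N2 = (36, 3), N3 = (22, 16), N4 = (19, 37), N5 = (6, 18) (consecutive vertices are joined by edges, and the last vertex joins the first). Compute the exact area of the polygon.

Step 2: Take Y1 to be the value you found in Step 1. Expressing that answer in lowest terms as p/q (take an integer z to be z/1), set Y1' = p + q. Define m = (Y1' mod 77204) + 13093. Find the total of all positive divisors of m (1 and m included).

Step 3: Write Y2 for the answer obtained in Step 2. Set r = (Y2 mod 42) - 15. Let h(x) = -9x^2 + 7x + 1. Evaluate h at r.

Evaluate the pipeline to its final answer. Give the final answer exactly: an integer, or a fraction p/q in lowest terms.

-1919

Step 1: cross terms: (8*3 - 36*11)=-372, (36*16 - 22*3)=510, (22*37 - 19*16)=510, (19*18 - 6*37)=120, (6*11 - 8*18)=-78; twice the area = |690| = 690; area = 345; answer 345
Step 2: Y1 = 345; threaded value p + q = 346; m = 13439; 13439 = 89 * 151; sigma = (1 + 89) * (1 + 151) = 90 * 152 = 13680; answer 13680
Step 3: Y2 = 13680; r = 15; -9*(15)^2 + 7*(15)^1 + 1 = (-2025) + (105) + (1) = -1919; answer -1919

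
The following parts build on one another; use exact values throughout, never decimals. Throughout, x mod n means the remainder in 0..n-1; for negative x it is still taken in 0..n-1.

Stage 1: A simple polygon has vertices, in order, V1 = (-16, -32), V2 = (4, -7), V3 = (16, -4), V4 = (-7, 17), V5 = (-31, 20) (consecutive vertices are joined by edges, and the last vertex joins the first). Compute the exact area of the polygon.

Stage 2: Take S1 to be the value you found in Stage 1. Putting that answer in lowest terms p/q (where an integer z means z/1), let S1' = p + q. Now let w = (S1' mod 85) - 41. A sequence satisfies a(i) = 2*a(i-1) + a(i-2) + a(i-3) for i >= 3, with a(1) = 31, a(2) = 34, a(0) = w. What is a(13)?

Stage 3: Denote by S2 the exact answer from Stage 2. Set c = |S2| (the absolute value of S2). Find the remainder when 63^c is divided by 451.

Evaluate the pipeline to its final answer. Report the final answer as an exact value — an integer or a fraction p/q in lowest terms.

Stage 1: cross terms: (-16*-7 - 4*-32)=240, (4*-4 - 16*-7)=96, (16*17 - -7*-4)=244, (-7*20 - -31*17)=387, (-31*-32 - -16*20)=1312; twice the area = |2279| = 2279; area = 2279/2; answer 2279/2
Stage 2: S1 = 2279/2; threaded value p + q = 2281; w = 30; a(3) = 2*(34) + 1*(31) + 1*(30) = 129; iterating: a(3)=129, a(4)=323, a(5)=809, a(6)=2070, a(7)=5272, a(8)=13423, a(9)=34188, a(10)=87071, a(11)=221753, a(12)=564765, a(13)=1438354; answer 1438354
Stage 3: S2 = 1438354; c = 1438354; squarings mod 451: 63^1=63, 63^2=361, 63^4=433, 63^8=324, 63^16=344, 63^32=174, 63^64=59, 63^128=324, 63^256=344, 63^512=174, 63^1024=59, 63^2048=324, 63^4096=344, 63^8192=174, 63^16384=59, 63^32768=324, 63^65536=344, 63^131072=174, 63^262144=59, 63^524288=324, 63^1048576=344; 63^1438354 = 63^2 * 63^16 * 63^128 * 63^512 * 63^4096 * 63^8192 * 63^16384 * 63^32768 * 63^65536 * 63^262144 * 63^1048576 = 125 (mod 451); answer 125

125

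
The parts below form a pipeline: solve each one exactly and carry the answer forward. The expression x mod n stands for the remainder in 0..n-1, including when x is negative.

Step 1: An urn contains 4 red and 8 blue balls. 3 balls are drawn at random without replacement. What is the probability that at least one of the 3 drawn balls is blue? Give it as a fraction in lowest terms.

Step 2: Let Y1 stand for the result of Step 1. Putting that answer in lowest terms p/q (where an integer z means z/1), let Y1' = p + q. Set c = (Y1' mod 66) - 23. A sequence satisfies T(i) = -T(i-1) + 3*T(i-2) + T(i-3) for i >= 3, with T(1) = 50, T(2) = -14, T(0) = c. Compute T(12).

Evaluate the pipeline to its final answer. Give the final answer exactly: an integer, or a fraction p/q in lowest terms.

-129216

Step 1: total draws C(12,3) = 220; complement C(4,3) = 4; favorable 220 - 4 = 216; P = 54/55; answer 54/55
Step 2: Y1 = 54/55; threaded value p + q = 109; c = 20; T(3) = -1*(-14) + 3*(50) + 1*(20) = 184; iterating: T(3)=184, T(4)=-176, T(5)=714, T(6)=-1058, T(7)=3024, T(8)=-5484, T(9)=13498, T(10)=-26926, T(11)=61936, T(12)=-129216; answer -129216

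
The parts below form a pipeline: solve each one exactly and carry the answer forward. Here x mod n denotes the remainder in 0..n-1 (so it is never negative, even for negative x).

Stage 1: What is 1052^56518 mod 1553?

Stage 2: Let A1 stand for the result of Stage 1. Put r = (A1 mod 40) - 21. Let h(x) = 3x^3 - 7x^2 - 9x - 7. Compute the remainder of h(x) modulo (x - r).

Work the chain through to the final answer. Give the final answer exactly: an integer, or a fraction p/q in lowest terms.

-853

Stage 1: squarings mod 1553: 1052^1=1052, 1052^2=968, 1052^4=565, 1052^8=860, 1052^16=372, 1052^32=167, 1052^64=1488, 1052^128=1119, 1052^256=443, 1052^512=571, 1052^1024=1464, 1052^2048=156, 1052^4096=1041, 1052^8192=1240, 1052^16384=130, 1052^32768=1370; 1052^56518 = 1052^2 * 1052^4 * 1052^64 * 1052^128 * 1052^1024 * 1052^2048 * 1052^4096 * 1052^16384 * 1052^32768 = 335 (mod 1553); answer 335
Stage 2: A1 = 335; r = -6; remainder = value at the root: 3*(-6)^3 - 7*(-6)^2 - 9*(-6)^1 - 7 = (-648) + (-252) + (54) + (-7) = -853; answer -853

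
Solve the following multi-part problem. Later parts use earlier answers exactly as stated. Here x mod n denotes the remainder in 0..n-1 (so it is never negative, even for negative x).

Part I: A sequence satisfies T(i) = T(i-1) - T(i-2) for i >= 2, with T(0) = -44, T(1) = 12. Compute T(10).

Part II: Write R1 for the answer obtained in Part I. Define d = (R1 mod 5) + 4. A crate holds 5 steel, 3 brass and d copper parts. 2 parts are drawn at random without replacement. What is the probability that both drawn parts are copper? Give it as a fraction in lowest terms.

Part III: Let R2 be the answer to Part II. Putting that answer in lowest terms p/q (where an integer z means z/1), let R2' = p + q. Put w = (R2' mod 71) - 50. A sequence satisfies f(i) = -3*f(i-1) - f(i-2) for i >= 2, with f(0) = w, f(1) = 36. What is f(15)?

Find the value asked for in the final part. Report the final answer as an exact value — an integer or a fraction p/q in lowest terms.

Part I: T(2) = 1*(12) - 1*(-44) = 56; iterating: T(2)=56, T(3)=44, T(4)=-12, T(5)=-56, T(6)=-44, T(7)=12, T(8)=56, T(9)=44, T(10)=-12; answer -12
Part II: R1 = -12; d = 7; total draws C(15,2) = 105; favorable C(7,2) = 21; P = 1/5; answer 1/5
Part III: R2 = 1/5; threaded value p + q = 6; w = -44; f(2) = -3*(36) - 1*(-44) = -64; iterating: f(2)=-64, f(3)=156, f(4)=-404, f(5)=1056, f(6)=-2764, f(7)=7236, f(8)=-18944, f(9)=49596, f(10)=-129844, f(11)=339936, f(12)=-889964, f(13)=2329956, f(14)=-6099904, f(15)=15969756; answer 15969756

15969756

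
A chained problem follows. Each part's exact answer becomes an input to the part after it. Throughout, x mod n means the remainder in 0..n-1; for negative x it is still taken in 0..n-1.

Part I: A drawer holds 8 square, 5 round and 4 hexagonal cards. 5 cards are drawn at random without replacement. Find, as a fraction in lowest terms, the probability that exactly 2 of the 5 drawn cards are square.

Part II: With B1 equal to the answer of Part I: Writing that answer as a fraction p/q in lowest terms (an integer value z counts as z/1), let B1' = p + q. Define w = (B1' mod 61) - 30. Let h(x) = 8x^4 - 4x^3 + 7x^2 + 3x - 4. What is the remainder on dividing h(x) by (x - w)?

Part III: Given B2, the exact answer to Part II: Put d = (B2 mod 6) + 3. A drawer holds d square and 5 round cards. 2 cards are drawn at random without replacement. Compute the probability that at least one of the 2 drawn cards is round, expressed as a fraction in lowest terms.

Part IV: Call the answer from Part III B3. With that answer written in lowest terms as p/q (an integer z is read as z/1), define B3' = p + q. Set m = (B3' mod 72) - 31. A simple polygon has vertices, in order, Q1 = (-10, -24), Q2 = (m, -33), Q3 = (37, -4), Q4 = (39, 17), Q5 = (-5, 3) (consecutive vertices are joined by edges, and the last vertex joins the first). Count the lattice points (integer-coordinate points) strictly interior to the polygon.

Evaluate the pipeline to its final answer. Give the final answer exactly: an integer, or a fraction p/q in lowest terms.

Part I: total draws C(17,5) = 6188; favorable C(8,2)*C(9,3) = 2352; P = 84/221; answer 84/221
Part II: B1 = 84/221; threaded value p + q = 305; w = -30; remainder = value at the root: 8*(-30)^4 - 4*(-30)^3 + 7*(-30)^2 + 3*(-30)^1 - 4 = (6480000) + (108000) + (6300) + (-90) + (-4) = 6594206; answer 6594206
Part III: B2 = 6594206; d = 5; total draws C(10,2) = 45; complement C(5,2) = 10; favorable 45 - 10 = 35; P = 7/9; answer 7/9
Part IV: B3 = 7/9; threaded value p + q = 16; m = -15; cross terms: (-10*-33 - -15*-24)=-30, (-15*-4 - 37*-33)=1281, (37*17 - 39*-4)=785, (39*3 - -5*17)=202, (-5*-24 - -10*3)=150; twice the area = |2388| = 2388; area = 1194; boundary points = 1 + 1 + 1 + 2 + 1 = 6; strictly interior points = area - boundary/2 + 1 = 1192; answer 1192

1192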